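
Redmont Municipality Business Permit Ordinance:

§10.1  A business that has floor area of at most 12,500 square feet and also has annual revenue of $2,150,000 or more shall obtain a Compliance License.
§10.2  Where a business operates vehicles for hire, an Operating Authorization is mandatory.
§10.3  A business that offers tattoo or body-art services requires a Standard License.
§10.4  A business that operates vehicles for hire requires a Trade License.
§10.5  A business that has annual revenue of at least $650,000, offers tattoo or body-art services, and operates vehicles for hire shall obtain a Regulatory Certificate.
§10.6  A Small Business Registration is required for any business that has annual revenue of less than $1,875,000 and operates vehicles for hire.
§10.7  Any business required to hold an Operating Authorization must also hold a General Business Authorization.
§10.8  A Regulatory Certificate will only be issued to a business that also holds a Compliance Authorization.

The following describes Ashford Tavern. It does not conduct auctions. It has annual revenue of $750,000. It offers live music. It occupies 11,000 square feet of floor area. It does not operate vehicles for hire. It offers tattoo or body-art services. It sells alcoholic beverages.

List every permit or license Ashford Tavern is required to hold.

Standard License

§10.1 floor area 11,000 square feet ≤ 12,500 square feet; revenue $750,000 < $2,150,000 → Compliance License not required.
§10.2 does not operate vehicles for hire → Operating Authorization not required.
§10.3 offers tattoo or body-art services → Standard License required.
§10.4 does not operate vehicles for hire → Trade License not required.
§10.5 revenue $750,000 ≥ $650,000; offers tattoo or body-art services; does not operate vehicles for hire → Regulatory Certificate not required.
§10.6 revenue $750,000 < $1,875,000; does not operate vehicles for hire → Small Business Registration not required.
§10.7 Operating Authorization is not required → no effect.
§10.8 Regulatory Certificate is not required → no effect.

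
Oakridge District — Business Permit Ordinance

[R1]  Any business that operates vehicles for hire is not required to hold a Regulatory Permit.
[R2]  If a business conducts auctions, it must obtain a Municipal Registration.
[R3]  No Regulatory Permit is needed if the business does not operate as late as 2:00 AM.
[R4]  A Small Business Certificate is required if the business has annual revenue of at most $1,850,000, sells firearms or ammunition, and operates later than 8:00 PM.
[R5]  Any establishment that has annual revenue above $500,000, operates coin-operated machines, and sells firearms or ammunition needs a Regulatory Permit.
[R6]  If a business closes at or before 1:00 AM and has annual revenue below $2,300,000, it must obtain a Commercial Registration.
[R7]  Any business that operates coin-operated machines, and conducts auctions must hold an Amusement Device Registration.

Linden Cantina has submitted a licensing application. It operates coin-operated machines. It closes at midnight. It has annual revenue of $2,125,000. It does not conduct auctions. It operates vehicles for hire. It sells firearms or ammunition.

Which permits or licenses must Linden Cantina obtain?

[R1] operates vehicles for hire → exempt from Regulatory Permit.
[R2] does not conduct auctions → Municipal Registration not required.
[R3] closes midnight, at/before 2:00 AM → exempt from Regulatory Permit.
[R4] revenue $2,125,000 > $1,850,000; sells firearms or ammunition; closes midnight, after 8:00 PM → Small Business Certificate not required.
[R5] revenue $2,125,000 > $500,000; operates coin-operated machines; sells firearms or ammunition → Regulatory Permit required.
[R6] closes midnight, at/before 1:00 AM; revenue $2,125,000 < $2,300,000 → Commercial Registration required.
[R7] operates coin-operated machines; does not conduct auctions → Amusement Device Registration not required.

Commercial Registration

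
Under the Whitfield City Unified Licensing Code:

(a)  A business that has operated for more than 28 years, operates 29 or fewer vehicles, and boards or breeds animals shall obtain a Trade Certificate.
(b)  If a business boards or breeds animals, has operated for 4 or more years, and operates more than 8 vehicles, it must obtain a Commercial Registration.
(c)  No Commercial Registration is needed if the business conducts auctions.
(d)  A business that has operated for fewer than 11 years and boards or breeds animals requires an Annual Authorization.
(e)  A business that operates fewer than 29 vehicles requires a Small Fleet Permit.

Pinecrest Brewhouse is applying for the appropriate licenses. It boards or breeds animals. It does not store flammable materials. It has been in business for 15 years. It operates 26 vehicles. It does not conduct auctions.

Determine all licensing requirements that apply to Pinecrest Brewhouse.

(a) years in business 15 ≤ 28; vehicles 26 ≤ 29; boards or breeds animals → Trade Certificate not required.
(b) boards or breeds animals; years in business 15 ≥ 4; vehicles 26 > 8 → Commercial Registration required.
(c) does not conduct auctions → Commercial Registration exemption does not apply.
(d) years in business 15 ≥ 11; boards or breeds animals → Annual Authorization not required.
(e) vehicles 26 < 29 → Small Fleet Permit required.

Commercial Registration, Small Fleet Permit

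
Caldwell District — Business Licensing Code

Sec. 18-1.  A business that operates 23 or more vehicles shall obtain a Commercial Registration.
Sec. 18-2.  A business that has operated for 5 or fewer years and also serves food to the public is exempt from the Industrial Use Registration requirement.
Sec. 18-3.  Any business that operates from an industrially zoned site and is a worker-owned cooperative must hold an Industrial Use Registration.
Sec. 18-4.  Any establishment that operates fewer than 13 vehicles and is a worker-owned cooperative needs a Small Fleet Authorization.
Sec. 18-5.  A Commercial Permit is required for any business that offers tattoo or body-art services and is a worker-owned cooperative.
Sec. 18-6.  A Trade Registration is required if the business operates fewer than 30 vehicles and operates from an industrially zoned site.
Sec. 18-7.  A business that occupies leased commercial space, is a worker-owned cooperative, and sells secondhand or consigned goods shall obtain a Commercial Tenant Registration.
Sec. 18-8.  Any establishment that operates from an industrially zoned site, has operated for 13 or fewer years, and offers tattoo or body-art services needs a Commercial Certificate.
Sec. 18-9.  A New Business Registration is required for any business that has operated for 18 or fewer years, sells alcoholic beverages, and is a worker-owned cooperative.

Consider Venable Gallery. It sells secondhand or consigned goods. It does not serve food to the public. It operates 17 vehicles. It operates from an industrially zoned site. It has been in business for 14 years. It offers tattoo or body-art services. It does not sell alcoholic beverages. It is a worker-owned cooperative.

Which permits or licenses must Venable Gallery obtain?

Commercial Permit, Industrial Use Registration, Trade Registration

Sec. 18-1. vehicles 17 < 23 → Commercial Registration not required.
Sec. 18-2. years in business 14 > 5; does not serve food to the public → Industrial Use Registration exemption does not apply.
Sec. 18-3. operates from an industrially zoned site; is a worker-owned cooperative → Industrial Use Registration required.
Sec. 18-4. vehicles 17 ≥ 13; is a worker-owned cooperative → Small Fleet Authorization not required.
Sec. 18-5. offers tattoo or body-art services; is a worker-owned cooperative → Commercial Permit required.
Sec. 18-6. vehicles 17 < 30; operates from an industrially zoned site → Trade Registration required.
Sec. 18-7. operates from an industrially zoned site (not: occupies leased commercial space); is a worker-owned cooperative; sells secondhand or consigned goods → Commercial Tenant Registration not required.
Sec. 18-8. operates from an industrially zoned site; years in business 14 > 13; offers tattoo or body-art services → Commercial Certificate not required.
Sec. 18-9. years in business 14 ≤ 18; does not sell alcoholic beverages; is a worker-owned cooperative → New Business Registration not required.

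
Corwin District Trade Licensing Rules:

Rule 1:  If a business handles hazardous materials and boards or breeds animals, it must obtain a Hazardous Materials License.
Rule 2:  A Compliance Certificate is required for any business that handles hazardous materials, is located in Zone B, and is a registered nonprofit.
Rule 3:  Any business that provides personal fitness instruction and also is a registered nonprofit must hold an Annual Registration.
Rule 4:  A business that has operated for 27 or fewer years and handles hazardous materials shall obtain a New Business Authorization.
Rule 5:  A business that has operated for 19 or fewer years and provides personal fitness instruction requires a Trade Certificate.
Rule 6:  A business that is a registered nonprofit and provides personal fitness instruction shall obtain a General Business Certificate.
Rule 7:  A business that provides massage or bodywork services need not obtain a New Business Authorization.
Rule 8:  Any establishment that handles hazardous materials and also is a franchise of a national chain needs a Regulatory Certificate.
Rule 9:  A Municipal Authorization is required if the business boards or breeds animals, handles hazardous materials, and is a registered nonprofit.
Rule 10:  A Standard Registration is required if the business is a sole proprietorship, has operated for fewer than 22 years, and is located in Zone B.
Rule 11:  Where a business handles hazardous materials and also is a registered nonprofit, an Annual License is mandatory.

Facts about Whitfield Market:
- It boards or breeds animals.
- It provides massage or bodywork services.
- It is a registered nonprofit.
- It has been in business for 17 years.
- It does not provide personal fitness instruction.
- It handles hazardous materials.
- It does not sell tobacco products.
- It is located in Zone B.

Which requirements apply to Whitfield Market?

Rule 1: handles hazardous materials; boards or breeds animals → Hazardous Materials License required.
Rule 2: handles hazardous materials; is located in Zone B; is a registered nonprofit → Compliance Certificate required.
Rule 3: does not provide personal fitness instruction; is a registered nonprofit → Annual Registration not required.
Rule 4: years in business 17 ≤ 27; handles hazardous materials → New Business Authorization required.
Rule 5: years in business 17 ≤ 19; does not provide personal fitness instruction → Trade Certificate not required.
Rule 6: is a registered nonprofit; does not provide personal fitness instruction → General Business Certificate not required.
Rule 7: provides massage or bodywork services → exempt from New Business Authorization.
Rule 8: handles hazardous materials; is a registered nonprofit (not: is a franchise of a national chain) → Regulatory Certificate not required.
Rule 9: boards or breeds animals; handles hazardous materials; is a registered nonprofit → Municipal Authorization required.
Rule 10: is a registered nonprofit (not: is a sole proprietorship); years in business 17 < 22; is located in Zone B → Standard Registration not required.
Rule 11: handles hazardous materials; is a registered nonprofit → Annual License required.

Annual License, Compliance Certificate, Hazardous Materials License, Municipal Authorization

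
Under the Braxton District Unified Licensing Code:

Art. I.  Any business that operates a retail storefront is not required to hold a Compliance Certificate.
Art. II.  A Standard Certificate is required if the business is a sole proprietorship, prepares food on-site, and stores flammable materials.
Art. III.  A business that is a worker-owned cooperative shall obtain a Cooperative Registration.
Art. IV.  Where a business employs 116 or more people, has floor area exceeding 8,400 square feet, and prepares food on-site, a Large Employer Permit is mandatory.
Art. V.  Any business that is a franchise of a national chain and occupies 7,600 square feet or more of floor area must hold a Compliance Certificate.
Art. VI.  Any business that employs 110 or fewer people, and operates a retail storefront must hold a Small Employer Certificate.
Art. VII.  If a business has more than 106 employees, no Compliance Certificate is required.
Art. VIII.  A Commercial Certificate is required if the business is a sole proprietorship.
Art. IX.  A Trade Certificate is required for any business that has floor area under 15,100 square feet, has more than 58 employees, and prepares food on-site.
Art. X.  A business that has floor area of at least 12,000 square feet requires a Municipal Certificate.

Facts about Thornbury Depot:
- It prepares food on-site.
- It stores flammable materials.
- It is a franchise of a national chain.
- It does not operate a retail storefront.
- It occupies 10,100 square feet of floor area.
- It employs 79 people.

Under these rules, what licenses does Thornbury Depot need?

Compliance Certificate, Trade Certificate

Art. I. does not operate a retail storefront → Compliance Certificate exemption does not apply.
Art. II. is a franchise of a national chain (not: is a sole proprietorship); prepares food on-site; stores flammable materials → Standard Certificate not required.
Art. III. is a franchise of a national chain (not: is a worker-owned cooperative) → Cooperative Registration not required.
Art. IV. employees 79 < 116; floor area 10,100 square feet > 8,400 square feet; prepares food on-site → Large Employer Permit not required.
Art. V. is a franchise of a national chain; floor area 10,100 square feet ≥ 7,600 square feet → Compliance Certificate required.
Art. VI. employees 79 ≤ 110; does not operate a retail storefront → Small Employer Certificate not required.
Art. VII. employees 79 ≤ 106 → Compliance Certificate exemption does not apply.
Art. VIII. is a franchise of a national chain (not: is a sole proprietorship) → Commercial Certificate not required.
Art. IX. floor area 10,100 square feet < 15,100 square feet; employees 79 > 58; prepares food on-site → Trade Certificate required.
Art. X. floor area 10,100 square feet < 12,000 square feet → Municipal Certificate not required.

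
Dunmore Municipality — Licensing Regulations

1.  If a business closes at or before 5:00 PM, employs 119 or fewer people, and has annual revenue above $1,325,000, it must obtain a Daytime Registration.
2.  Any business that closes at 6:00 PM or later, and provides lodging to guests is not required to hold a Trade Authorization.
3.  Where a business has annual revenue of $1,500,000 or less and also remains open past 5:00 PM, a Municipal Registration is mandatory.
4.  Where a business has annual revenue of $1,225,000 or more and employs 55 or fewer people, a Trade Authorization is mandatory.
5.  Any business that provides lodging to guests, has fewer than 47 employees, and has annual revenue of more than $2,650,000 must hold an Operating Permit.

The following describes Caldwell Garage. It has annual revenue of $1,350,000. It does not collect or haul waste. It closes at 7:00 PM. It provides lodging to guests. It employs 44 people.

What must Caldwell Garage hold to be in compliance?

1. closes 7:00 PM, after 5:00 PM; employees 44 ≤ 119; revenue $1,350,000 > $1,325,000 → Daytime Registration not required.
2. closes 7:00 PM, after 6:00 PM; provides lodging to guests → exempt from Trade Authorization.
3. revenue $1,350,000 ≤ $1,500,000; closes 7:00 PM, after 5:00 PM → Municipal Registration required.
4. revenue $1,350,000 ≥ $1,225,000; employees 44 ≤ 55 → Trade Authorization required.
5. provides lodging to guests; employees 44 < 47; revenue $1,350,000 ≤ $2,650,000 → Operating Permit not required.

Municipal Registration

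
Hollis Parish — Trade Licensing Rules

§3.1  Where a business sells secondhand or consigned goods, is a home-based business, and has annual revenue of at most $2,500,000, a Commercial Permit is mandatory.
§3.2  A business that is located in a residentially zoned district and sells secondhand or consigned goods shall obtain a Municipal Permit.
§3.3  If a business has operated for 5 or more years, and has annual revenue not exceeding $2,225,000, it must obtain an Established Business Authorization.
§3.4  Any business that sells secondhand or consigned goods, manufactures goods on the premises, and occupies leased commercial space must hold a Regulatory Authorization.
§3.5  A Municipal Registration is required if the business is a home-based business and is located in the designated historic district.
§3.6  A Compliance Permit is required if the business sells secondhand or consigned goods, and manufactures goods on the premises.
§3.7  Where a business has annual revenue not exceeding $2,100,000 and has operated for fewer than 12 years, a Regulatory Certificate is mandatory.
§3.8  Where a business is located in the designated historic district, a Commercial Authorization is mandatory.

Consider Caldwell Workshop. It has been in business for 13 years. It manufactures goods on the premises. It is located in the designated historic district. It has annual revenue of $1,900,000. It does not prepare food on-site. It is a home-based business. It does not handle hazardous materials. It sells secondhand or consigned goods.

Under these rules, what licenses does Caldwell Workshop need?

§3.1 sells secondhand or consigned goods; is a home-based business; revenue $1,900,000 ≤ $2,500,000 → Commercial Permit required.
§3.2 is located in the designated historic district (not: is located in a residentially zoned district); sells secondhand or consigned goods → Municipal Permit not required.
§3.3 years in business 13 ≥ 5; revenue $1,900,000 ≤ $2,225,000 → Established Business Authorization required.
§3.4 sells secondhand or consigned goods; manufactures goods on the premises; is a home-based business (not: occupies leased commercial space) → Regulatory Authorization not required.
§3.5 is a home-based business; is located in the designated historic district → Municipal Registration required.
§3.6 sells secondhand or consigned goods; manufactures goods on the premises → Compliance Permit required.
§3.7 revenue $1,900,000 ≤ $2,100,000; years in business 13 ≥ 12 → Regulatory Certificate not required.
§3.8 is located in the designated historic district → Commercial Authorization required.

Commercial Authorization, Commercial Permit, Compliance Permit, Established Business Authorization, Municipal Registration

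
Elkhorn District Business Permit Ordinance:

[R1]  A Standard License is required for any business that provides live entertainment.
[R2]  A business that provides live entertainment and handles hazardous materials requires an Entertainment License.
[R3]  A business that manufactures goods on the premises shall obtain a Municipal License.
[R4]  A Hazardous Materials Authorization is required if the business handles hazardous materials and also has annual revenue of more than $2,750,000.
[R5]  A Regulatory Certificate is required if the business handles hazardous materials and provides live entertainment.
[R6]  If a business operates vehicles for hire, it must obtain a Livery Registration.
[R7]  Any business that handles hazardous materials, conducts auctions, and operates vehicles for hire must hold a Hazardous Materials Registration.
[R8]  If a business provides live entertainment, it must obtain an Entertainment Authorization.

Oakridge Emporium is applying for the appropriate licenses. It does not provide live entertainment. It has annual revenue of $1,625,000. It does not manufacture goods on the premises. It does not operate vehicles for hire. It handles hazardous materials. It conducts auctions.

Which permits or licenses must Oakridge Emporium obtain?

[R1] does not provide live entertainment → Standard License not required.
[R2] does not provide live entertainment; handles hazardous materials → Entertainment License not required.
[R3] does not manufacture goods on the premises → Municipal License not required.
[R4] handles hazardous materials; revenue $1,625,000 ≤ $2,750,000 → Hazardous Materials Authorization not required.
[R5] handles hazardous materials; does not provide live entertainment → Regulatory Certificate not required.
[R6] does not operate vehicles for hire → Livery Registration not required.
[R7] handles hazardous materials; conducts auctions; does not operate vehicles for hire → Hazardous Materials Registration not required.
[R8] does not provide live entertainment → Entertainment Authorization not required.

None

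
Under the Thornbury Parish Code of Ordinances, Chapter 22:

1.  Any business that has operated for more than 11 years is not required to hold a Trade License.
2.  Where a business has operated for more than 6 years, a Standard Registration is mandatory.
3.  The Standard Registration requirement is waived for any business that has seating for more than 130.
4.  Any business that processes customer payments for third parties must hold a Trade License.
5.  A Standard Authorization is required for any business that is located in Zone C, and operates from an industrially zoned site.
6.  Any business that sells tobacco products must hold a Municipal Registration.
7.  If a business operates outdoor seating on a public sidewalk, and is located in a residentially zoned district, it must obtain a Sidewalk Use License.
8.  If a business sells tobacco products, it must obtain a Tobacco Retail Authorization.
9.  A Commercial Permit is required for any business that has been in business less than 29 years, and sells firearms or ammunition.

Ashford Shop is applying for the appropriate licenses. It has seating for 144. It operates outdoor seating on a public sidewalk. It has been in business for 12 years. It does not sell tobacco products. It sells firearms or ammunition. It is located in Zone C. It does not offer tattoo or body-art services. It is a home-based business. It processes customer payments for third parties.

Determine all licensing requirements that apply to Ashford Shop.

Commercial Permit

1. years in business 12 > 11 → exempt from Trade License.
2. years in business 12 > 6 → Standard Registration required.
3. seating 144 > 130 → exempt from Standard Registration.
4. processes customer payments for third parties → Trade License required.
5. is located in Zone C; is a home-based business (not: operates from an industrially zoned site) → Standard Authorization not required.
6. does not sell tobacco products → Municipal Registration not required.
7. operates outdoor seating on a public sidewalk; is located in Zone C (not: is located in a residentially zoned district) → Sidewalk Use License not required.
8. does not sell tobacco products → Tobacco Retail Authorization not required.
9. years in business 12 < 29; sells firearms or ammunition → Commercial Permit required.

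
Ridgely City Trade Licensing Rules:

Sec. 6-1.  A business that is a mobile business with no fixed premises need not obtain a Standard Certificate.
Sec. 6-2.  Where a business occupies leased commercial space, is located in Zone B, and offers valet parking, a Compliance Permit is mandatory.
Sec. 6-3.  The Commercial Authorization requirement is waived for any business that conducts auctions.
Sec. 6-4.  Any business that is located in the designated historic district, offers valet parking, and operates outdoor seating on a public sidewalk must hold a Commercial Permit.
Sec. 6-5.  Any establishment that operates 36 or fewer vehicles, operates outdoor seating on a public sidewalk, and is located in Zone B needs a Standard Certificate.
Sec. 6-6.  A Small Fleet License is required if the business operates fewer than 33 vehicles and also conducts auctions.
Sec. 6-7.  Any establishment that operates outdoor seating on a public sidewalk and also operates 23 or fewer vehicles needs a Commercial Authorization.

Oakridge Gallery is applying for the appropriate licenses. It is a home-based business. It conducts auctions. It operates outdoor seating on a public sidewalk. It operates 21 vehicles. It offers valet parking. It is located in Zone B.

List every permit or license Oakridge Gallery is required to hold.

Sec. 6-1. is a home-based business (not: is a mobile business with no fixed premises) → Standard Certificate exemption does not apply.
Sec. 6-2. is a home-based business (not: occupies leased commercial space); is located in Zone B; offers valet parking → Compliance Permit not required.
Sec. 6-3. conducts auctions → exempt from Commercial Authorization.
Sec. 6-4. is located in Zone B (not: is located in the designated historic district); offers valet parking; operates outdoor seating on a public sidewalk → Commercial Permit not required.
Sec. 6-5. vehicles 21 ≤ 36; operates outdoor seating on a public sidewalk; is located in Zone B → Standard Certificate required.
Sec. 6-6. vehicles 21 < 33; conducts auctions → Small Fleet License required.
Sec. 6-7. operates outdoor seating on a public sidewalk; vehicles 21 ≤ 23 → Commercial Authorization required.

Small Fleet License, Standard Certificate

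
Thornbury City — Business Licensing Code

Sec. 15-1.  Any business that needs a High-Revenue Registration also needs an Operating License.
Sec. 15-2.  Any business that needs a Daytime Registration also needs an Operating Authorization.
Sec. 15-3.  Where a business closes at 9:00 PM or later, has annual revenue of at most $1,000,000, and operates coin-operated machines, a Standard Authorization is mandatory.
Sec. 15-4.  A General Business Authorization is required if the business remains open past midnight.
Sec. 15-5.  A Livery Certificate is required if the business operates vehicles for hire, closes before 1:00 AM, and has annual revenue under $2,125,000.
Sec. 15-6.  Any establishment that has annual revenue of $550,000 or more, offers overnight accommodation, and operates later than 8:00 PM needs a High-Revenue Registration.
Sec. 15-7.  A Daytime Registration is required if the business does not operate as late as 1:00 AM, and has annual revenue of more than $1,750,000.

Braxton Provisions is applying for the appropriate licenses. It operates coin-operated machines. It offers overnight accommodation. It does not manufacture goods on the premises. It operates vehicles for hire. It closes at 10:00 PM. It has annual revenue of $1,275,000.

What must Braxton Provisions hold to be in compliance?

Sec. 15-1. High-Revenue Registration is required → Operating License also required.
Sec. 15-2. Daytime Registration is not required → no effect.
Sec. 15-3. closes 10:00 PM, after 9:00 PM; revenue $1,275,000 > $1,000,000; operates coin-operated machines → Standard Authorization not required.
Sec. 15-4. closes 10:00 PM, at/before midnight → General Business Authorization not required.
Sec. 15-5. operates vehicles for hire; closes 10:00 PM, at/before 1:00 AM; revenue $1,275,000 < $2,125,000 → Livery Certificate required.
Sec. 15-6. revenue $1,275,000 ≥ $550,000; offers overnight accommodation; closes 10:00 PM, after 8:00 PM → High-Revenue Registration required.
Sec. 15-7. closes 10:00 PM, at/before 1:00 AM; revenue $1,275,000 ≤ $1,750,000 → Daytime Registration not required.

High-Revenue Registration, Livery Certificate, Operating License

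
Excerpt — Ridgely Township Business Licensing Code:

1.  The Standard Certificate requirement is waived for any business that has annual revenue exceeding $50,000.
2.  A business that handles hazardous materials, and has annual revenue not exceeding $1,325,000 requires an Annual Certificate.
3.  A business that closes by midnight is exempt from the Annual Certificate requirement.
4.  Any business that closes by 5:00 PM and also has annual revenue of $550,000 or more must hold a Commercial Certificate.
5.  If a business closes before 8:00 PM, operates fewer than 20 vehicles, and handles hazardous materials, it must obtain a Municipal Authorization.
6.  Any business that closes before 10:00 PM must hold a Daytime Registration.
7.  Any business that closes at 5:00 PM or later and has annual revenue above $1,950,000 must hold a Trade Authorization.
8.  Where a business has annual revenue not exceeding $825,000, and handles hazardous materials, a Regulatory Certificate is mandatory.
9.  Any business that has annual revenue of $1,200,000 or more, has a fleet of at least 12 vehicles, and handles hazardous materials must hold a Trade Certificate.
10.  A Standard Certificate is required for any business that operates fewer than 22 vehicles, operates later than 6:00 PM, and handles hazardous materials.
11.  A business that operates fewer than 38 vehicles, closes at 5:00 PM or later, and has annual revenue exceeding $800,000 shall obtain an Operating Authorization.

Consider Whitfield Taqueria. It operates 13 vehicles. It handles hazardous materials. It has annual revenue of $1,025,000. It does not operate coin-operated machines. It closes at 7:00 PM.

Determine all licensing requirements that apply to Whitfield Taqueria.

Daytime Registration, Municipal Authorization, Operating Authorization

1. revenue $1,025,000 > $50,000 → exempt from Standard Certificate.
2. handles hazardous materials; revenue $1,025,000 ≤ $1,325,000 → Annual Certificate required.
3. closes 7:00 PM, at/before midnight → exempt from Annual Certificate.
4. closes 7:00 PM, after 5:00 PM; revenue $1,025,000 ≥ $550,000 → Commercial Certificate not required.
5. closes 7:00 PM, at/before 8:00 PM; vehicles 13 < 20; handles hazardous materials → Municipal Authorization required.
6. closes 7:00 PM, at/before 10:00 PM → Daytime Registration required.
7. closes 7:00 PM, after 5:00 PM; revenue $1,025,000 ≤ $1,950,000 → Trade Authorization not required.
8. revenue $1,025,000 > $825,000; handles hazardous materials → Regulatory Certificate not required.
9. revenue $1,025,000 < $1,200,000; vehicles 13 ≥ 12; handles hazardous materials → Trade Certificate not required.
10. vehicles 13 < 22; closes 7:00 PM, after 6:00 PM; handles hazardous materials → Standard Certificate required.
11. vehicles 13 < 38; closes 7:00 PM, after 5:00 PM; revenue $1,025,000 > $800,000 → Operating Authorization required.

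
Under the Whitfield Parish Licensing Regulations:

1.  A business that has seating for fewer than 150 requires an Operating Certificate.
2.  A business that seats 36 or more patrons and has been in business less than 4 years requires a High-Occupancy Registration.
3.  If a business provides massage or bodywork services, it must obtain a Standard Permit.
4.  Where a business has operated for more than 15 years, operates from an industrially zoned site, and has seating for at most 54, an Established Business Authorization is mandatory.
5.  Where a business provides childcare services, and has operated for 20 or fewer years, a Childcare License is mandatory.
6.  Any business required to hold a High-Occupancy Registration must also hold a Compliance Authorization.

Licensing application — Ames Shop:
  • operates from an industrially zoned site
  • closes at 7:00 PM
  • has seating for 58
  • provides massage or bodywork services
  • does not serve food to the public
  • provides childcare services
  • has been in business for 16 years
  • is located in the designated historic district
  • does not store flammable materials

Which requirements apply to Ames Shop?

1. seating 58 < 150 → Operating Certificate required.
2. seating 58 ≥ 36; years in business 16 ≥ 4 → High-Occupancy Registration not required.
3. provides massage or bodywork services → Standard Permit required.
4. years in business 16 > 15; operates from an industrially zoned site; seating 58 > 54 → Established Business Authorization not required.
5. provides childcare services; years in business 16 ≤ 20 → Childcare License required.
6. High-Occupancy Registration is not required → no effect.

Childcare License, Operating Certificate, Standard Permit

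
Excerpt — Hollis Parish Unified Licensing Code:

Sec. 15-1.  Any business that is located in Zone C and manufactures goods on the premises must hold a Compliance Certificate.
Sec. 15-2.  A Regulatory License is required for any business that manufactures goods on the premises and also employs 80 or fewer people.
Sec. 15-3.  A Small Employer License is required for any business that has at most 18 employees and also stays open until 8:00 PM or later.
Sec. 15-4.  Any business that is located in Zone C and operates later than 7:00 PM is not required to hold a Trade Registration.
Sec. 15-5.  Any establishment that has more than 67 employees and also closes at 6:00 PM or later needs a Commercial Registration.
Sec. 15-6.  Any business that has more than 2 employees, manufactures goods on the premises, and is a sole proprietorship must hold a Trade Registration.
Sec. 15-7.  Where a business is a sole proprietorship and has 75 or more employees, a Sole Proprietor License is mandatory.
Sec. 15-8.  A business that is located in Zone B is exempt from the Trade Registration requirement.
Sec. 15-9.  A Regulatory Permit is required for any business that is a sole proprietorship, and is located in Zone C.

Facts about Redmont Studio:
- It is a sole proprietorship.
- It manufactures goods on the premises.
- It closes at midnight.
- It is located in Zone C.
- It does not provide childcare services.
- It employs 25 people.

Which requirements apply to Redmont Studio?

Sec. 15-1. is located in Zone C; manufactures goods on the premises → Compliance Certificate required.
Sec. 15-2. manufactures goods on the premises; employees 25 ≤ 80 → Regulatory License required.
Sec. 15-3. employees 25 > 18; closes midnight, after 8:00 PM → Small Employer License not required.
Sec. 15-4. is located in Zone C; closes midnight, after 7:00 PM → exempt from Trade Registration.
Sec. 15-5. employees 25 ≤ 67; closes midnight, after 6:00 PM → Commercial Registration not required.
Sec. 15-6. employees 25 > 2; manufactures goods on the premises; is a sole proprietorship → Trade Registration required.
Sec. 15-7. is a sole proprietorship; employees 25 < 75 → Sole Proprietor License not required.
Sec. 15-8. is located in Zone C (not: is located in Zone B) → Trade Registration exemption does not apply.
Sec. 15-9. is a sole proprietorship; is located in Zone C → Regulatory Permit required.

Compliance Certificate, Regulatory License, Regulatory Permit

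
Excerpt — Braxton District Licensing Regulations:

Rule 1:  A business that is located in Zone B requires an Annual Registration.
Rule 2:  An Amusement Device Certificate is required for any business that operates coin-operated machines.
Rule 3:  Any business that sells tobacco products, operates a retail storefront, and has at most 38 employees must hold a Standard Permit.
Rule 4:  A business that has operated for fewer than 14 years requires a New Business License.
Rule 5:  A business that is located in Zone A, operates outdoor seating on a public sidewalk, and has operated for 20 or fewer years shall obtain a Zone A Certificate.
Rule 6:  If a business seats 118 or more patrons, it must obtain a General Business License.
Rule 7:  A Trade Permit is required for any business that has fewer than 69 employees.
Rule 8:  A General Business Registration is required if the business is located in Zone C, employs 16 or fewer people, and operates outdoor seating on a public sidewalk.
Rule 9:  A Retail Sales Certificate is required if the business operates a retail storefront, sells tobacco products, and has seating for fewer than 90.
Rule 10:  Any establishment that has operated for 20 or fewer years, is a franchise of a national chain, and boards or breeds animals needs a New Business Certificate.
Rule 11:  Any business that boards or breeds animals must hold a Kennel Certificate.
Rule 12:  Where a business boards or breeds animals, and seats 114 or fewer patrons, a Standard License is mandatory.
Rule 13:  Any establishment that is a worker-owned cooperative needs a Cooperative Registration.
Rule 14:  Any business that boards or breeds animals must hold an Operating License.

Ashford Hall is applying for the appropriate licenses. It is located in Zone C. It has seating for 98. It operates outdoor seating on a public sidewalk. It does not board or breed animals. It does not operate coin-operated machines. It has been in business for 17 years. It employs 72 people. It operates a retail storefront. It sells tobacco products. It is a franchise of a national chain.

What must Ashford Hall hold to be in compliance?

None

Rule 1: is located in Zone C (not: is located in Zone B) → Annual Registration not required.
Rule 2: does not operate coin-operated machines → Amusement Device Certificate not required.
Rule 3: sells tobacco products; operates a retail storefront; employees 72 > 38 → Standard Permit not required.
Rule 4: years in business 17 ≥ 14 → New Business License not required.
Rule 5: is located in Zone C (not: is located in Zone A); operates outdoor seating on a public sidewalk; years in business 17 ≤ 20 → Zone A Certificate not required.
Rule 6: seating 98 < 118 → General Business License not required.
Rule 7: employees 72 ≥ 69 → Trade Permit not required.
Rule 8: is located in Zone C; employees 72 > 16; operates outdoor seating on a public sidewalk → General Business Registration not required.
Rule 9: operates a retail storefront; sells tobacco products; seating 98 ≥ 90 → Retail Sales Certificate not required.
Rule 10: years in business 17 ≤ 20; is a franchise of a national chain; does not board or breed animals → New Business Certificate not required.
Rule 11: does not board or breed animals → Kennel Certificate not required.
Rule 12: does not board or breed animals; seating 98 ≤ 114 → Standard License not required.
Rule 13: is a franchise of a national chain (not: is a worker-owned cooperative) → Cooperative Registration not required.
Rule 14: does not board or breed animals → Operating License not required.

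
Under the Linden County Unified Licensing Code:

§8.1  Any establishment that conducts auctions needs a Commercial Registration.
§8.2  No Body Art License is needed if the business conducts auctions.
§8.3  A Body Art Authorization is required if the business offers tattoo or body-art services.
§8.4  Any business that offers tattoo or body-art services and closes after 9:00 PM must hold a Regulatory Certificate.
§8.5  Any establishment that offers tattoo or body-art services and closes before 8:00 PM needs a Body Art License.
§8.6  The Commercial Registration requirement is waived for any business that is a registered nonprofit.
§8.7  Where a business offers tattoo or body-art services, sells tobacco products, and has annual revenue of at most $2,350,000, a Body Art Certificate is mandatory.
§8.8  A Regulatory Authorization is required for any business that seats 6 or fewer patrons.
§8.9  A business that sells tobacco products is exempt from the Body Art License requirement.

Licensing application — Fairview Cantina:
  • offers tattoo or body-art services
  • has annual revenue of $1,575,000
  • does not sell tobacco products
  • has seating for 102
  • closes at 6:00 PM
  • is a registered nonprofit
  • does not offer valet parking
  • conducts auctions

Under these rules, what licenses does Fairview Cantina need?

§8.1 conducts auctions → Commercial Registration required.
§8.2 conducts auctions → exempt from Body Art License.
§8.3 offers tattoo or body-art services → Body Art Authorization required.
§8.4 offers tattoo or body-art services; closes 6:00 PM, at/before 9:00 PM → Regulatory Certificate not required.
§8.5 offers tattoo or body-art services; closes 6:00 PM, at/before 8:00 PM → Body Art License required.
§8.6 is a registered nonprofit → exempt from Commercial Registration.
§8.7 offers tattoo or body-art services; does not sell tobacco products; revenue $1,575,000 ≤ $2,350,000 → Body Art Certificate not required.
§8.8 seating 102 > 6 → Regulatory Authorization not required.
§8.9 does not sell tobacco products → Body Art License exemption does not apply.

Body Art Authorization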